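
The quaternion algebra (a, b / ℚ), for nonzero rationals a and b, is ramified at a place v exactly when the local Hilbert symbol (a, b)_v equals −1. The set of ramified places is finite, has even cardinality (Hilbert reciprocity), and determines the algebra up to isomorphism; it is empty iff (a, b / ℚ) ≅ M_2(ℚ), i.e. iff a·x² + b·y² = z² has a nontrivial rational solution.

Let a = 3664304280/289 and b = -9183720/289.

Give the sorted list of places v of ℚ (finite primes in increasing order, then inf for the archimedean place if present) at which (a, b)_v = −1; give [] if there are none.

[2, 7]

(a, b) ≡ (2470, -2730) mod (ℚ^×)²; places V = {2, 3, 5, 7, 13, 17, 19, 29, ∞}.
(a,b)_13: α=1, u≡8; β=1, v≡2 (mod 13); (8|13)=-1, (2|13)=-1; sign (−1)^0·-1^1·-1^1 = +1.
(a,b)_29: α=2, u≡25; β=2, v≡16 (mod 29); (25|29)=+1, (16|29)=+1; sign (−1)^0·+1^2·+1^2 = +1.
(a,b)_19: α=1, u≡16; β=0, v≡11 (mod 19); (16|19)=+1, (11|19)=+1; sign (−1)^0·+1^0·+1^1 = +1.
(a,b)_7: α=2, u≡3; β=1, v≡4 (mod 7); (3|7)=-1, (4|7)=+1; sign (−1)^0·-1^1·+1^2 = -1.
(a,b)_17: α=-2, u≡10; β=-2, v≡3 (mod 17); (10|17)=-1, (3|17)=-1; sign (−1)^0·-1^-2·-1^-2 = +1.
(a,b)_5: α=1, u≡4; β=1, v≡4 (mod 5); (4|5)=+1, (4|5)=+1; sign (−1)^0·+1^1·+1^1 = +1.
(a,b)_2: α=3, β=3; u≡3, v≡3 (mod 8); ε(u)ε(v)=1·1, αω(v)=3·1, βω(u)=3·1; sum ≡ 1  ⇒  -1.
(a,b)_∞: sgn(2470)=+, sgn(-2730)=−, so +1.
(a,b)_3: α=2, u≡1; β=1, v≡2 (mod 3); (1|3)=+1, (2|3)=-1; sign (−1)^0·+1^1·-1^2 = +1.
|Ram(2470, -2730)| = 2, even; anisotropic at {2, 7}.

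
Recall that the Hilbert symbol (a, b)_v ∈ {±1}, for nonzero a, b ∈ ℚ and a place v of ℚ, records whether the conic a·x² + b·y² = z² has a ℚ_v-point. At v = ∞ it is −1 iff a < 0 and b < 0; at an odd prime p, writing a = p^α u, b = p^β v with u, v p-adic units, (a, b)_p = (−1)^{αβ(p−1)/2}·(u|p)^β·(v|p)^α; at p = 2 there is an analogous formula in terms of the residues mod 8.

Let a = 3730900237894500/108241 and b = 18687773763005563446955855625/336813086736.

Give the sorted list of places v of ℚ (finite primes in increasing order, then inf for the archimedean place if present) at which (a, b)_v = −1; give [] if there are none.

[3, 11]

(a, b) ≡ (72105, 209) mod (ℚ^×)²; places V = {2, 3, 5, 7, 11, 17, 19, 23, 43, 47, ∞}.
(a,b)_11: α=1, u≡10; β=1, v≡8 (mod 11); (10|11)=-1, (8|11)=-1; sign (−1)^1·-1^1·-1^1 = -1.
(a,b)_23: α=5, u≡7; β=8, v≡6 (mod 23); (7|23)=-1, (6|23)=+1; sign (−1)^0·-1^8·+1^5 = +1.
(a,b)_43: α=2, u≡8; β=6, v≡37 (mod 43); (8|43)=-1, (37|43)=-1; sign (−1)^0·-1^6·-1^2 = +1.
(a,b)_19: α=1, u≡10; β=1, v≡17 (mod 19); (10|19)=-1, (17|19)=+1; sign (−1)^1·-1^1·+1^1 = +1.
(a,b)_2: α=2, β=-4; u≡1, v≡1 (mod 8); ε(u)ε(v)=0·0, αω(v)=2·0, βω(u)=-4·0; sum ≡ 0  ⇒  +1.
(a,b)_5: α=3, u≡1; β=4, v≡4 (mod 5); (1|5)=+1, (4|5)=+1; sign (−1)^0·+1^4·+1^3 = +1.
(a,b)_3: α=1, u≡2; β=-4, v≡2 (mod 3); (2|3)=-1, (2|3)=-1; sign (−1)^0·-1^-4·-1^1 = -1.
(a,b)_47: α=-2, u≡21; β=-2, v≡1 (mod 47); (21|47)=+1, (1|47)=+1; sign (−1)^0·+1^-2·+1^-2 = +1.
(a,b)_17: α=0, u≡9; β=2, v≡11 (mod 17); (9|17)=+1, (11|17)=-1; sign (−1)^0·+1^2·-1^0 = +1.
(a,b)_∞: sgn(72105)=+, sgn(209)=+, so +1.
(a,b)_7: α=-2, u≡5; β=-6, v≡3 (mod 7); (5|7)=-1, (3|7)=-1; sign (−1)^0·-1^-6·-1^-2 = +1.
Ram(72105, 209) = {3, 11}; no ℚ_3-point on the conic.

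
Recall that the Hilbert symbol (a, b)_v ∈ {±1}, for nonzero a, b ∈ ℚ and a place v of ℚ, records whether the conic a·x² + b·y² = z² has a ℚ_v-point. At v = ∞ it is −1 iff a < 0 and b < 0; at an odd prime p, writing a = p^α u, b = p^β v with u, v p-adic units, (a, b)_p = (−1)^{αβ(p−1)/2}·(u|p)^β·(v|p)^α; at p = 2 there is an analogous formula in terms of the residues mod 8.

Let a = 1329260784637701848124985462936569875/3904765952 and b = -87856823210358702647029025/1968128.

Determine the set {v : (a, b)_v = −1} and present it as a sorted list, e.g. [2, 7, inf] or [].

[2, 5, 37, 41]

Mod squares: a ≡ 7650490, b ≡ -767602. Check v ∈ {∞, 2, 5, 11, 13, 23, 29, 31, 37, 41}.
v=11: a=11^4·(≡1), b=11^3·(≡7) mod 11; (1|11)=+1, (7|11)=-1; (−1)^{4·3·5}·(+1)^3·(-1)^4 = +1.
v=5: a=5^3·(≡2), b=5^2·(≡3) mod 5; (2|5)=-1, (3|5)=-1; (−1)^{3·2·2}·(-1)^2·(-1)^3 = -1.
v=29: a=29^3·(≡27), b=29^2·(≡20) mod 29; (27|29)=-1, (20|29)=+1; (−1)^{3·2·14}·(-1)^2·(+1)^3 = +1.
v=2: v_2(a)=-17, v_2(b)=-11; units ≡ 5, 7 (mod 8); ε·ε+αω+βω = 0·1+-17·0+-11·1 ≡ 1  ⇒  (a,b)_2 = -1.
v=∞: 7650490 > 0 and -767602 < 0  ⇒  (a,b)_∞ = +1.
v=23: a=23^1·(≡18), b=23^1·(≡7) mod 23; (18|23)=+1, (7|23)=-1; (−1)^{1·1·11}·(+1)^1·(-1)^1 = +1.
v=31: a=31^-3·(≡26), b=31^-2·(≡18) mod 31; (26|31)=-1, (18|31)=+1; (−1)^{-3·-2·15}·(-1)^-2·(+1)^-3 = +1.
v=41: a=41^4·(≡34), b=41^3·(≡14) mod 41; (34|41)=-1, (14|41)=-1; (−1)^{4·3·20}·(-1)^3·(-1)^4 = -1.
v=13: a=13^6·(≡4), b=13^4·(≡1) mod 13; (4|13)=+1, (1|13)=+1; (−1)^{6·4·6}·(+1)^4·(+1)^6 = +1.
v=37: a=37^7·(≡31), b=37^5·(≡9) mod 37; (31|37)=-1, (9|37)=+1; (−1)^{7·5·18}·(-1)^5·(+1)^7 = -1.
Ram(7650490, -767602) = {2, 5, 37, 41}; no ℚ_2-point on the conic.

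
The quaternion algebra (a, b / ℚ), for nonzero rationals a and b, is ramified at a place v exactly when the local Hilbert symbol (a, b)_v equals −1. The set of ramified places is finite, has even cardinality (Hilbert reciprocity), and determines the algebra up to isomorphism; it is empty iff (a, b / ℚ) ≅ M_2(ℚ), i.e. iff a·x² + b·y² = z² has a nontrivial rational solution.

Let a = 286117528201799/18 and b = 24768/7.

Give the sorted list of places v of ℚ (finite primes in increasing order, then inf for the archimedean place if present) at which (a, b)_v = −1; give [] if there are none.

[2, 7, 29, 31, 43, 47]

Mod squares: a ≡ 585035038, b ≡ 301. Check v ∈ {∞, 2, 3, 7, 23, 29, 31, 43, 47}.
v=23: a=23^3·(≡2), b=23^0·(≡16) mod 23; (2|23)=+1, (16|23)=+1; (−1)^{3·0·11}·(+1)^0·(+1)^3 = +1.
v=43: a=43^3·(≡22), b=43^1·(≡27) mod 43; (22|43)=-1, (27|43)=-1; (−1)^{3·1·21}·(-1)^1·(-1)^3 = -1.
v=31: a=31^1·(≡26), b=31^0·(≡22) mod 31; (26|31)=-1, (22|31)=-1; (−1)^{1·0·15}·(-1)^0·(-1)^1 = -1.
v=29: a=29^1·(≡1), b=29^0·(≡21) mod 29; (1|29)=+1, (21|29)=-1; (−1)^{1·0·14}·(+1)^0·(-1)^1 = -1.
v=47: a=47^1·(≡3), b=47^0·(≡20) mod 47; (3|47)=+1, (20|47)=-1; (−1)^{1·0·23}·(+1)^0·(-1)^1 = -1.
v=∞: 585035038 > 0 and 301 > 0  ⇒  (a,b)_∞ = +1.
v=2: v_2(a)=-1, v_2(b)=6; units ≡ 7, 5 (mod 8); ε·ε+αω+βω = 1·0+-1·1+6·0 ≡ 1  ⇒  (a,b)_2 = -1.
v=7: a=7^1·(≡2), b=7^-1·(≡2) mod 7; (2|7)=+1, (2|7)=+1; (−1)^{1·-1·3}·(+1)^-1·(+1)^1 = -1.
v=3: a=3^-2·(≡1), b=3^2·(≡1) mod 3; (1|3)=+1, (1|3)=+1; (−1)^{-2·2·1}·(+1)^2·(+1)^-2 = +1.
Ram(585035038, 301) = {2, 7, 29, 31, 43, 47}; no ℚ_2-point on the conic.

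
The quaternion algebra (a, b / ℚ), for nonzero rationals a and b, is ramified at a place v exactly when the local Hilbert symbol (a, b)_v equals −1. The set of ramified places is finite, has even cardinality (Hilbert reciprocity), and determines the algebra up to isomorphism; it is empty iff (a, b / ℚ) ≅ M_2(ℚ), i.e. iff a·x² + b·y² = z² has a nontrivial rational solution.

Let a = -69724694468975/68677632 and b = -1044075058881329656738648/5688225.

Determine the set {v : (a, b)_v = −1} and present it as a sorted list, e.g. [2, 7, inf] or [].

[7, 13, 23, inf]

Mod squares: a ≡ -60697, b ≡ -1222. Check v ∈ {∞, 2, 3, 5, 7, 13, 19, 23, 29, 47, 53, 59}.
v=2: v_2(a)=-12, v_2(b)=3; units ≡ 7, 5 (mod 8); ε·ε+αω+βω = 1·0+-12·1+3·0 ≡ 0  ⇒  (a,b)_2 = +1.
v=23: a=23^-1·(≡3), b=23^4·(≡19) mod 23; (3|23)=+1, (19|23)=-1; (−1)^{-1·4·11}·(+1)^4·(-1)^-1 = -1.
v=29: a=29^3·(≡25), b=29^4·(≡4) mod 29; (25|29)=+1, (4|29)=+1; (−1)^{3·4·14}·(+1)^4·(+1)^3 = +1.
v=∞: -60697 < 0 and -1222 < 0  ⇒  (a,b)_∞ = -1.
v=5: a=5^2·(≡3), b=5^-2·(≡3) mod 5; (3|5)=-1, (3|5)=-1; (−1)^{2·-2·2}·(-1)^-2·(-1)^2 = +1.
v=3: a=3^-6·(≡2), b=3^-4·(≡2) mod 3; (2|3)=-1, (2|3)=-1; (−1)^{-6·-4·1}·(-1)^-4·(-1)^-6 = +1.
v=7: a=7^1·(≡2), b=7^2·(≡5) mod 7; (2|7)=+1, (5|7)=-1; (−1)^{1·2·3}·(+1)^2·(-1)^1 = -1.
v=53: a=53^0·(≡41), b=53^-2·(≡21) mod 53; (41|53)=-1, (21|53)=-1; (−1)^{0·-2·26}·(-1)^-2·(-1)^0 = +1.
v=59: a=59^2·(≡24), b=59^0·(≡16) mod 59; (24|59)=-1, (16|59)=+1; (−1)^{2·0·29}·(-1)^0·(+1)^2 = +1.
v=47: a=47^0·(≡34), b=47^1·(≡34) mod 47; (34|47)=+1, (34|47)=+1; (−1)^{0·1·23}·(+1)^1·(+1)^0 = +1.
v=13: a=13^1·(≡5), b=13^3·(≡3) mod 13; (5|13)=-1, (3|13)=+1; (−1)^{1·3·6}·(-1)^3·(+1)^1 = -1.
v=19: a=19^2·(≡3), b=19^4·(≡10) mod 19; (3|19)=-1, (10|19)=-1; (−1)^{2·4·9}·(-1)^4·(-1)^2 = +1.
Ram(-60697, -1222) = {7, 13, 23, ∞}; no ℚ_7-point on the conic.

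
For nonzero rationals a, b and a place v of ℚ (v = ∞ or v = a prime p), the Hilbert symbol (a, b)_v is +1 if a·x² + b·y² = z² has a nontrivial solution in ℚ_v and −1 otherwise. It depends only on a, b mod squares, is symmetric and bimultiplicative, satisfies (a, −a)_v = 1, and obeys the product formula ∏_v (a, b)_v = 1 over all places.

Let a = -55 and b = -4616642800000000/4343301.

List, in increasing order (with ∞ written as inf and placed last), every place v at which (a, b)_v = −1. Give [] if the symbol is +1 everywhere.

Mod squares: a ≡ -55, b ≡ -139403. Check v ∈ {∞, 2, 3, 5, 7, 11, 19, 23, 29, 43}.
v=2: v_2(a)=0, v_2(b)=10; units ≡ 1, 5 (mod 8); ε·ε+αω+βω = 0·0+0·1+10·0 ≡ 0  ⇒  (a,b)_2 = +1.
v=23: a=23^0·(≡14), b=23^1·(≡10) mod 23; (14|23)=-1, (10|23)=-1; (−1)^{0·1·11}·(-1)^1·(-1)^0 = -1.
v=5: a=5^1·(≡4), b=5^8·(≡2) mod 5; (4|5)=+1, (2|5)=-1; (−1)^{1·8·2}·(+1)^8·(-1)^1 = -1.
v=43: a=43^0·(≡31), b=43^-2·(≡42) mod 43; (31|43)=+1, (42|43)=-1; (−1)^{0·-2·21}·(+1)^-2·(-1)^0 = +1.
v=3: a=3^0·(≡2), b=3^-4·(≡1) mod 3; (2|3)=-1, (1|3)=+1; (−1)^{0·-4·1}·(-1)^-4·(+1)^0 = +1.
v=∞: -55 < 0 and -139403 < 0  ⇒  (a,b)_∞ = -1.
v=29: a=29^0·(≡3), b=29^-1·(≡16) mod 29; (3|29)=-1, (16|29)=+1; (−1)^{0·-1·14}·(-1)^-1·(+1)^0 = -1.
v=19: a=19^0·(≡2), b=19^1·(≡11) mod 19; (2|19)=-1, (11|19)=+1; (−1)^{0·1·9}·(-1)^1·(+1)^0 = -1.
v=11: a=11^1·(≡6), b=11^1·(≡6) mod 11; (6|11)=-1, (6|11)=-1; (−1)^{1·1·5}·(-1)^1·(-1)^1 = -1.
v=7: a=7^0·(≡1), b=7^4·(≡4) mod 7; (1|7)=+1, (4|7)=+1; (−1)^{0·4·3}·(+1)^4·(+1)^0 = +1.
(-55, -139403 / ℚ) ramifies at {5, 11, 19, 23, 29, ∞}: a division algebra.

[5, 11, 19, 23, 29, inf]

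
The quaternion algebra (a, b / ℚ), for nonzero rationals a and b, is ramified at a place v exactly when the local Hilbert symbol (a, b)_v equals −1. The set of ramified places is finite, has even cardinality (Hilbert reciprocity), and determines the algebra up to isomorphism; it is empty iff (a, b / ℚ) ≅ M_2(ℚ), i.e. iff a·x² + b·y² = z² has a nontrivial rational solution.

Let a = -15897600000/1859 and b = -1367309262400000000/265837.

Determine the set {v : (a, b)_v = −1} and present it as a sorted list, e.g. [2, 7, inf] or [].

[2, 3, 5, 13, 23, inf]

(a, b) ≡ (-7590, -13) mod (ℚ^×)²; places V = {2, 3, 5, 11, 13, 23, 31, 41, ∞}.
(a,b)_13: α=-2, u≡11; β=-3, v≡9 (mod 13); (11|13)=-1, (9|13)=+1; sign (−1)^0·-1^-3·+1^-2 = -1.
(a,b)_5: α=5, u≡2; β=8, v≡3 (mod 5); (2|5)=-1, (3|5)=-1; sign (−1)^0·-1^8·-1^5 = -1.
(a,b)_3: α=3, u≡2; β=0, v≡2 (mod 3); (2|3)=-1, (2|3)=-1; sign (−1)^0·-1^0·-1^3 = -1.
(a,b)_∞: sgn(-7590)=−, sgn(-13)=−, so -1.
(a,b)_23: α=1, u≡11; β=2, v≡7 (mod 23); (11|23)=-1, (7|23)=-1; sign (−1)^0·-1^2·-1^1 = -1.
(a,b)_11: α=-1, u≡1; β=-2, v≡5 (mod 11); (1|11)=+1, (5|11)=+1; sign (−1)^0·+1^-2·+1^-1 = +1.
(a,b)_31: α=0, u≡14; β=2, v≡28 (mod 31); (14|31)=+1, (28|31)=+1; sign (−1)^0·+1^2·+1^0 = +1.
(a,b)_2: α=13, β=12; u≡5, v≡3 (mod 8); ε(u)ε(v)=0·1, αω(v)=13·1, βω(u)=12·1; sum ≡ 1  ⇒  -1.
(a,b)_41: α=0, u≡25; β=2, v≡26 (mod 41); (25|41)=+1, (26|41)=-1; sign (−1)^0·+1^2·-1^0 = +1.
|Ram(-7590, -13)| = 6, even; anisotropic at {2, 3, 5, 13, 23, ∞}.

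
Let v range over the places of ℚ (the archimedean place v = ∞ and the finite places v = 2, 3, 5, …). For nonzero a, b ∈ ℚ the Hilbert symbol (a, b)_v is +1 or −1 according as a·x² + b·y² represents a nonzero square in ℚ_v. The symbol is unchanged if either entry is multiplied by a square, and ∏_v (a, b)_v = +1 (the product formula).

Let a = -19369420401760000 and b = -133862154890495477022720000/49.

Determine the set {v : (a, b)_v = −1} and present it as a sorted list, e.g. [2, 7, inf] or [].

[3, 11, 13, 23, 31, inf]

Mod squares: a ≡ -31, b ≡ -5811663. Check v ∈ {∞, 2, 3, 5, 7, 11, 13, 19, 23, 31}.
v=11: a=11^2·(≡8), b=11^3·(≡6) mod 11; (8|11)=-1, (6|11)=-1; (−1)^{2·3·5}·(-1)^3·(-1)^2 = -1.
v=19: a=19^2·(≡9), b=19^3·(≡11) mod 19; (9|19)=+1, (11|19)=+1; (−1)^{2·3·9}·(+1)^3·(+1)^2 = +1.
v=31: a=31^1·(≡23), b=31^1·(≡23) mod 31; (23|31)=-1, (23|31)=-1; (−1)^{1·1·15}·(-1)^1·(-1)^1 = -1.
v=23: a=23^2·(≡10), b=23^3·(≡11) mod 23; (10|23)=-1, (11|23)=-1; (−1)^{2·3·11}·(-1)^3·(-1)^2 = -1.
v=7: a=7^0·(≡2), b=7^-2·(≡3) mod 7; (2|7)=+1, (3|7)=-1; (−1)^{0·-2·3}·(+1)^-2·(-1)^0 = +1.
v=∞: -31 < 0 and -5811663 < 0  ⇒  (a,b)_∞ = -1.
v=2: v_2(a)=8, v_2(b)=20; units ≡ 1, 1 (mod 8); ε·ε+αω+βω = 0·0+8·0+20·0 ≡ 0  ⇒  (a,b)_2 = +1.
v=13: a=13^2·(≡11), b=13^3·(≡11) mod 13; (11|13)=-1, (11|13)=-1; (−1)^{2·3·6}·(-1)^3·(-1)^2 = -1.
v=5: a=5^4·(≡4), b=5^4·(≡2) mod 5; (4|5)=+1, (2|5)=-1; (−1)^{4·4·2}·(+1)^4·(-1)^4 = +1.
v=3: a=3^0·(≡2), b=3^3·(≡2) mod 3; (2|3)=-1, (2|3)=-1; (−1)^{0·3·1}·(-1)^3·(-1)^0 = -1.
|Ram(-31, -5811663)| = 6, even; anisotropic at {3, 11, 13, 23, 31, ∞}.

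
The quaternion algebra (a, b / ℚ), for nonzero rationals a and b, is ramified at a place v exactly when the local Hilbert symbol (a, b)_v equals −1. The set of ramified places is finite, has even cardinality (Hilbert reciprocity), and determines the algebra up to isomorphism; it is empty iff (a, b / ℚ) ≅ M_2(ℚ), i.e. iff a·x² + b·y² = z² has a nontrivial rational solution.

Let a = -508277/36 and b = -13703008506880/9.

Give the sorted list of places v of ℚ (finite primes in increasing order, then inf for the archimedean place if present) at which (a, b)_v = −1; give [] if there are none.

[2, 5, 23, 31, 41, inf]

(a, b) ≡ (-10373, -7960645) mod (ℚ^×)²; places V = {2, 3, 5, 7, 11, 23, 29, 31, 41, ∞}.
(a,b)_23: α=1, u≡18; β=1, v≡9 (mod 23); (18|23)=+1, (9|23)=+1; sign (−1)^1·+1^1·+1^1 = -1.
(a,b)_41: α=1, u≡3; β=2, v≡14 (mod 41); (3|41)=-1, (14|41)=-1; sign (−1)^0·-1^2·-1^1 = -1.
(a,b)_31: α=0, u≡6; β=1, v≡7 (mod 31); (6|31)=-1, (7|31)=+1; sign (−1)^0·-1^1·+1^0 = -1.
(a,b)_29: α=0, u≡5; β=1, v≡20 (mod 29); (5|29)=+1, (20|29)=+1; sign (−1)^0·+1^1·+1^0 = +1.
(a,b)_11: α=1, u≡5; β=1, v≡6 (mod 11); (5|11)=+1, (6|11)=-1; sign (−1)^1·+1^1·-1^1 = +1.
(a,b)_2: α=-2, β=10; u≡3, v≡3 (mod 8); ε(u)ε(v)=1·1, αω(v)=-2·1, βω(u)=10·1; sum ≡ 1  ⇒  -1.
(a,b)_∞: sgn(-10373)=−, sgn(-7960645)=−, so -1.
(a,b)_5: α=0, u≡3; β=1, v≡1 (mod 5); (3|5)=-1, (1|5)=+1; sign (−1)^0·-1^1·+1^0 = -1.
(a,b)_3: α=-2, u≡1; β=-2, v≡2 (mod 3); (1|3)=+1, (2|3)=-1; sign (−1)^0·+1^-2·-1^-2 = +1.
(a,b)_7: α=2, u≡1; β=1, v≡6 (mod 7); (1|7)=+1, (6|7)=-1; sign (−1)^0·+1^1·-1^2 = +1.
Ram(-10373, -7960645) = {2, 5, 23, 31, 41, ∞}; no ℚ_2-point on the conic.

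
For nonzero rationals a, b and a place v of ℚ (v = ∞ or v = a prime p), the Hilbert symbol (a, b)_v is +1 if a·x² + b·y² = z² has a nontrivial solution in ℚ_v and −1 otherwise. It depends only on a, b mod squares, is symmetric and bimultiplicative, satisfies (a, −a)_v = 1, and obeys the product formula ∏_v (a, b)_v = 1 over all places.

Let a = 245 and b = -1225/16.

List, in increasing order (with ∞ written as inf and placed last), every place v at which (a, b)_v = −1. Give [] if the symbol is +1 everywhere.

[]

Mod squares: a ≡ 5, b ≡ -1. Check v ∈ {∞, 2, 5, 7}.
v=∞: 5 > 0 and -1 < 0  ⇒  (a,b)_∞ = +1.
v=2: v_2(a)=0, v_2(b)=-4; units ≡ 5, 7 (mod 8); ε·ε+αω+βω = 0·1+0·0+-4·1 ≡ 0  ⇒  (a,b)_2 = +1.
v=5: a=5^1·(≡4), b=5^2·(≡1) mod 5; (4|5)=+1, (1|5)=+1; (−1)^{1·2·2}·(+1)^2·(+1)^1 = +1.
v=7: a=7^2·(≡5), b=7^2·(≡5) mod 7; (5|7)=-1, (5|7)=-1; (−1)^{2·2·3}·(-1)^2·(-1)^2 = +1.
Ram(a, b) = ∅: the form 5·x² + -1·y² − z² is isotropic over every ℚ_v, so by Hasse–Minkowski it is isotropic over ℚ.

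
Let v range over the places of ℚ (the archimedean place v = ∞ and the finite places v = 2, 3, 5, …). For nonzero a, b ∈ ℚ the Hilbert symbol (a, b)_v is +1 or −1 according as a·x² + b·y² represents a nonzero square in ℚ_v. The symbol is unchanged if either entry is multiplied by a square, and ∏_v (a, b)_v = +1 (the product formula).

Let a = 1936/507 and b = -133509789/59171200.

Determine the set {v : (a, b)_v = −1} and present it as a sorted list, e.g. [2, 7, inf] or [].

[2, 7, 17, 19]

(a, b) ≡ (3, -49742) mod (ℚ^×)²; places V = {2, 3, 5, 7, 11, 13, 17, 19, 41, ∞}.
(a,b)_17: α=0, u≡12; β=1, v≡9 (mod 17); (12|17)=-1, (9|17)=+1; sign (−1)^0·-1^1·+1^0 = -1.
(a,b)_2: α=4, β=-7; u≡3, v≡1 (mod 8); ε(u)ε(v)=1·0, αω(v)=4·0, βω(u)=-7·1; sum ≡ 1  ⇒  -1.
(a,b)_∞: sgn(3)=+, sgn(-49742)=−, so +1.
(a,b)_5: α=0, u≡3; β=-2, v≡2 (mod 5); (3|5)=-1, (2|5)=-1; sign (−1)^0·-1^-2·-1^0 = +1.
(a,b)_11: α=2, u≡5; β=-1, v≡8 (mod 11); (5|11)=+1, (8|11)=-1; sign (−1)^0·+1^-1·-1^2 = +1.
(a,b)_7: α=0, u≡6; β=1, v≡6 (mod 7); (6|7)=-1, (6|7)=-1; sign (−1)^0·-1^1·-1^0 = -1.
(a,b)_13: α=-2, u≡4; β=0, v≡12 (mod 13); (4|13)=+1, (12|13)=+1; sign (−1)^0·+1^0·+1^-2 = +1.
(a,b)_3: α=-1, u≡1; β=10, v≡1 (mod 3); (1|3)=+1, (1|3)=+1; sign (−1)^0·+1^10·+1^-1 = +1.
(a,b)_41: α=0, u≡17; β=-2, v≡5 (mod 41); (17|41)=-1, (5|41)=+1; sign (−1)^0·-1^-2·+1^0 = +1.
(a,b)_19: α=0, u≡13; β=1, v≡7 (mod 19); (13|19)=-1, (7|19)=+1; sign (−1)^0·-1^1·+1^0 = -1.
|Ram(3, -49742)| = 4, even; anisotropic at {2, 7, 17, 19}.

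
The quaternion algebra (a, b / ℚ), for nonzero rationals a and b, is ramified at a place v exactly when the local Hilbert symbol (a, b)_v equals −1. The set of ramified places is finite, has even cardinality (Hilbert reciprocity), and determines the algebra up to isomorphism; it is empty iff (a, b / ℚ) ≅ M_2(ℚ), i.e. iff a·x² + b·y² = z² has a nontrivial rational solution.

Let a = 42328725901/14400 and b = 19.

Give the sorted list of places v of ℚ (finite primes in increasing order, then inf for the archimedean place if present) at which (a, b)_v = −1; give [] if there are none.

Mod squares: a ≡ 7429, b ≡ 19. Check v ∈ {∞, 2, 3, 5, 7, 11, 17, 19, 23, 31}.
v=11: a=11^2·(≡3), b=11^0·(≡8) mod 11; (3|11)=+1, (8|11)=-1; (−1)^{2·0·5}·(+1)^0·(-1)^2 = +1.
v=23: a=23^1·(≡1), b=23^0·(≡19) mod 23; (1|23)=+1, (19|23)=-1; (−1)^{1·0·11}·(+1)^0·(-1)^1 = -1.
v=5: a=5^-2·(≡1), b=5^0·(≡4) mod 5; (1|5)=+1, (4|5)=+1; (−1)^{-2·0·2}·(+1)^0·(+1)^-2 = +1.
v=17: a=17^1·(≡10), b=17^0·(≡2) mod 17; (10|17)=-1, (2|17)=+1; (−1)^{1·0·8}·(-1)^0·(+1)^1 = +1.
v=31: a=31^2·(≡10), b=31^0·(≡19) mod 31; (10|31)=+1, (19|31)=+1; (−1)^{2·0·15}·(+1)^0·(+1)^2 = +1.
v=3: a=3^-2·(≡1), b=3^0·(≡1) mod 3; (1|3)=+1, (1|3)=+1; (−1)^{-2·0·1}·(+1)^0·(+1)^-2 = +1.
v=2: v_2(a)=-6, v_2(b)=0; units ≡ 5, 3 (mod 8); ε·ε+αω+βω = 0·1+-6·1+0·1 ≡ 0  ⇒  (a,b)_2 = +1.
v=7: a=7^2·(≡1), b=7^0·(≡5) mod 7; (1|7)=+1, (5|7)=-1; (−1)^{2·0·3}·(+1)^0·(-1)^2 = +1.
v=∞: 7429 > 0 and 19 > 0  ⇒  (a,b)_∞ = +1.
v=19: a=19^1·(≡6), b=19^1·(≡1) mod 19; (6|19)=+1, (1|19)=+1; (−1)^{1·1·9}·(+1)^1·(+1)^1 = -1.
(7429, 19 / ℚ) ramifies at {19, 23}: a division algebra.

[19, 23]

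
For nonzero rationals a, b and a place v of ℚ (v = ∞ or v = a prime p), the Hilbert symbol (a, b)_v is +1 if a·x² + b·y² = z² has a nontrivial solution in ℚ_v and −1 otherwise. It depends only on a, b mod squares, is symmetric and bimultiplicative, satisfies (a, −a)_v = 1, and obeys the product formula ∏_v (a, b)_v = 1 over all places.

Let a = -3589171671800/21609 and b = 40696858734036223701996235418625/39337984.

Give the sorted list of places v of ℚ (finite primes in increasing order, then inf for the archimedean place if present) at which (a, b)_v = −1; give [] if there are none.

[5, 13, 17, 19]

(a, b) ≡ (-4862, 230945) mod (ℚ^×)²; places V = {2, 3, 5, 7, 11, 13, 17, 19, ∞}.
(a,b)_∞: sgn(-4862)=−, sgn(230945)=+, so +1.
(a,b)_11: α=3, u≡1; β=3, v≡8 (mod 11); (1|11)=+1, (8|11)=-1; sign (−1)^1·+1^3·-1^3 = +1.
(a,b)_13: α=3, u≡9; β=9, v≡5 (mod 13); (9|13)=+1, (5|13)=-1; sign (−1)^0·+1^9·-1^3 = -1.
(a,b)_17: α=1, u≡7; β=5, v≡15 (mod 17); (7|17)=-1, (15|17)=+1; sign (−1)^0·-1^5·+1^1 = -1.
(a,b)_7: α=-4, u≡3; β=-4, v≡4 (mod 7); (3|7)=-1, (4|7)=+1; sign (−1)^0·-1^-4·+1^-4 = +1.
(a,b)_19: α=2, u≡2; β=5, v≡15 (mod 19); (2|19)=-1, (15|19)=-1; sign (−1)^0·-1^5·-1^2 = -1.
(a,b)_2: α=3, β=-14; u≡1, v≡1 (mod 8); ε(u)ε(v)=0·0, αω(v)=3·0, βω(u)=-14·0; sum ≡ 0  ⇒  +1.
(a,b)_5: α=2, u≡2; β=3, v≡1 (mod 5); (2|5)=-1, (1|5)=+1; sign (−1)^0·-1^3·+1^2 = -1.
(a,b)_3: α=-2, u≡1; β=8, v≡2 (mod 3); (1|3)=+1, (2|3)=-1; sign (−1)^0·+1^8·-1^-2 = +1.
Ram(-4862, 230945) = {5, 13, 17, 19}; no ℚ_5-point on the conic.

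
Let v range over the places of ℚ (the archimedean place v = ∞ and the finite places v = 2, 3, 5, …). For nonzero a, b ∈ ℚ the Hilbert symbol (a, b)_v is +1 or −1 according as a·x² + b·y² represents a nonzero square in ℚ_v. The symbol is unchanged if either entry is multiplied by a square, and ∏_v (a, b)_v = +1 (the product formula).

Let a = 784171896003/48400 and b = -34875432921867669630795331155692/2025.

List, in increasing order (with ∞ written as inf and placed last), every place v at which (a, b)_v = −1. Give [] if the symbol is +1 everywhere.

[17, 23, 43, 53]

Mod squares: a ≡ 47122883, b ≡ -10517523467. Check v ∈ {∞, 2, 3, 5, 11, 13, 17, 23, 29, 31, 37, 43, 47, 53}.
v=3: a=3^2·(≡2), b=3^-4·(≡1) mod 3; (2|3)=-1, (1|3)=+1; (−1)^{2·-4·1}·(-1)^-4·(+1)^2 = +1.
v=37: a=37^0·(≡1), b=37^1·(≡9) mod 37; (1|37)=+1, (9|37)=+1; (−1)^{0·1·18}·(+1)^1·(+1)^0 = +1.
v=47: a=47^0·(≡16), b=47^2·(≡15) mod 47; (16|47)=+1, (15|47)=-1; (−1)^{0·2·23}·(+1)^2·(-1)^0 = +1.
v=2: v_2(a)=-4, v_2(b)=2; units ≡ 3, 5 (mod 8); ε·ε+αω+βω = 1·0+-4·1+2·1 ≡ 0  ⇒  (a,b)_2 = +1.
v=17: a=17^0·(≡7), b=17^1·(≡13) mod 17; (7|17)=-1, (13|17)=+1; (−1)^{0·1·8}·(-1)^1·(+1)^0 = -1.
v=11: a=11^-2·(≡3), b=11^1·(≡4) mod 11; (3|11)=+1, (4|11)=+1; (−1)^{-2·1·5}·(+1)^1·(+1)^-2 = +1.
v=13: a=13^0·(≡2), b=13^2·(≡4) mod 13; (2|13)=-1, (4|13)=+1; (−1)^{0·2·6}·(-1)^2·(+1)^0 = +1.
v=∞: 47122883 > 0 and -10517523467 < 0  ⇒  (a,b)_∞ = +1.
v=53: a=53^1·(≡16), b=53^3·(≡12) mod 53; (16|53)=+1, (12|53)=-1; (−1)^{1·3·26}·(+1)^3·(-1)^1 = -1.
v=31: a=31^1·(≡5), b=31^2·(≡2) mod 31; (5|31)=+1, (2|31)=+1; (−1)^{1·2·15}·(+1)^2·(+1)^1 = +1.
v=29: a=29^1·(≡24), b=29^3·(≡25) mod 29; (24|29)=+1, (25|29)=+1; (−1)^{1·3·14}·(+1)^3·(+1)^1 = +1.
v=43: a=43^3·(≡30), b=43^3·(≡39) mod 43; (30|43)=-1, (39|43)=-1; (−1)^{3·3·21}·(-1)^3·(-1)^3 = -1.
v=5: a=5^-2·(≡3), b=5^-2·(≡3) mod 5; (3|5)=-1, (3|5)=-1; (−1)^{-2·-2·2}·(-1)^-2·(-1)^-2 = +1.
v=23: a=23^1·(≡6), b=23^3·(≡12) mod 23; (6|23)=+1, (12|23)=+1; (−1)^{1·3·11}·(+1)^3·(+1)^1 = -1.
Ram(47122883, -10517523467) = {17, 23, 43, 53}; no ℚ_17-point on the conic.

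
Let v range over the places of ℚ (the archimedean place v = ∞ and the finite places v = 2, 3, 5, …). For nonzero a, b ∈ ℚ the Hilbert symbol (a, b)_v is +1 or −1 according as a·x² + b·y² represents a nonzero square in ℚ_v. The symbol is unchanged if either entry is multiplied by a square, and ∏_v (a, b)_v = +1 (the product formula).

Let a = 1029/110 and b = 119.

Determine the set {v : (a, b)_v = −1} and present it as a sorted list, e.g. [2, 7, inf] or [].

[2, 3]

(a, b) ≡ (2310, 119) mod (ℚ^×)²; places V = {2, 3, 5, 7, 11, 17, ∞}.
(a,b)_5: α=-1, u≡2; β=0, v≡4 (mod 5); (2|5)=-1, (4|5)=+1; sign (−1)^0·-1^0·+1^-1 = +1.
(a,b)_7: α=3, u≡2; β=1, v≡3 (mod 7); (2|7)=+1, (3|7)=-1; sign (−1)^1·+1^1·-1^3 = +1.
(a,b)_∞: sgn(2310)=+, sgn(119)=+, so +1.
(a,b)_17: α=0, u≡16; β=1, v≡7 (mod 17); (16|17)=+1, (7|17)=-1; sign (−1)^0·+1^1·-1^0 = +1.
(a,b)_11: α=-1, u≡5; β=0, v≡9 (mod 11); (5|11)=+1, (9|11)=+1; sign (−1)^0·+1^0·+1^-1 = +1.
(a,b)_2: α=-1, β=0; u≡3, v≡7 (mod 8); ε(u)ε(v)=1·1, αω(v)=-1·0, βω(u)=0·1; sum ≡ 1  ⇒  -1.
(a,b)_3: α=1, u≡2; β=0, v≡2 (mod 3); (2|3)=-1, (2|3)=-1; sign (−1)^0·-1^0·-1^1 = -1.
Ram(2310, 119) = {2, 3}; no ℚ_2-point on the conic.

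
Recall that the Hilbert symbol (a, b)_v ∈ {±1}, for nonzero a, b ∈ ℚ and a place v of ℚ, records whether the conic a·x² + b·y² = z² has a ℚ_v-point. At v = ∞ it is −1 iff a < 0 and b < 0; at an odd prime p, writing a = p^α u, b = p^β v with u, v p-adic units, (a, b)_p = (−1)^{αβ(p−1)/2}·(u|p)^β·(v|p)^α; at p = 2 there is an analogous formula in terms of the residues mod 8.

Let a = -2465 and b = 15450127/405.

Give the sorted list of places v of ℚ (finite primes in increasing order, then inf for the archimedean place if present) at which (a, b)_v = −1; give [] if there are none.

[2, 7, 29, 37]

(a, b) ≡ (-2465, 638435) mod (ℚ^×)²; places V = {2, 3, 5, 7, 11, 17, 29, 37, ∞}.
(a,b)_2: α=0, β=0; u≡7, v≡3 (mod 8); ε(u)ε(v)=1·1, αω(v)=0·1, βω(u)=0·0; sum ≡ 1  ⇒  -1.
(a,b)_17: α=1, u≡8; β=1, v≡2 (mod 17); (8|17)=+1, (2|17)=+1; sign (−1)^0·+1^1·+1^1 = +1.
(a,b)_29: α=1, u≡2; β=1, v≡25 (mod 29); (2|29)=-1, (25|29)=+1; sign (−1)^0·-1^1·+1^1 = -1.
(a,b)_11: α=0, u≡10; β=2, v≡6 (mod 11); (10|11)=-1, (6|11)=-1; sign (−1)^0·-1^2·-1^0 = +1.
(a,b)_∞: sgn(-2465)=−, sgn(638435)=+, so +1.
(a,b)_7: α=0, u≡6; β=1, v≡2 (mod 7); (6|7)=-1, (2|7)=+1; sign (−1)^0·-1^1·+1^0 = -1.
(a,b)_5: α=1, u≡2; β=-1, v≡2 (mod 5); (2|5)=-1, (2|5)=-1; sign (−1)^0·-1^-1·-1^1 = +1.
(a,b)_37: α=0, u≡14; β=1, v≡24 (mod 37); (14|37)=-1, (24|37)=-1; sign (−1)^0·-1^1·-1^0 = -1.
(a,b)_3: α=0, u≡1; β=-4, v≡2 (mod 3); (1|3)=+1, (2|3)=-1; sign (−1)^0·+1^-4·-1^0 = +1.
|Ram(-2465, 638435)| = 4, even; anisotropic at {2, 7, 29, 37}.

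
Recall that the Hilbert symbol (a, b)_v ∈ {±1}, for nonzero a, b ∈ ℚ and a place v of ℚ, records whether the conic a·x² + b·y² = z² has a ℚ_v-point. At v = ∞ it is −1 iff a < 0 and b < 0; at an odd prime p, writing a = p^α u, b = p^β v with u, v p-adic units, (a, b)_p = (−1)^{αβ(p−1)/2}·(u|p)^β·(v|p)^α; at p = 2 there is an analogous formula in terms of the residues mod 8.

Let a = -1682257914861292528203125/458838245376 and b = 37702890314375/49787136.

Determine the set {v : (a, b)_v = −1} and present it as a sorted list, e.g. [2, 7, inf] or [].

[2, 5, 11, 13]

Mod squares: a ≡ -5, b ≡ 143. Check v ∈ {∞, 2, 3, 5, 7, 11, 13, 19, 23, 47}.
v=5: a=5^7·(≡4), b=5^4·(≡3) mod 5; (4|5)=+1, (3|5)=-1; (−1)^{7·4·2}·(+1)^4·(-1)^7 = -1.
v=2: v_2(a)=-18, v_2(b)=-8; units ≡ 3, 7 (mod 8); ε·ε+αω+βω = 1·1+-18·0+-8·1 ≡ 1  ⇒  (a,b)_2 = -1.
v=23: a=23^4·(≡12), b=23^2·(≡22) mod 23; (12|23)=+1, (22|23)=-1; (−1)^{4·2·11}·(+1)^2·(-1)^4 = +1.
v=47: a=47^4·(≡9), b=47^2·(≡1) mod 47; (9|47)=+1, (1|47)=+1; (−1)^{4·2·23}·(+1)^2·(+1)^4 = +1.
v=19: a=19^4·(≡15), b=19^2·(≡10) mod 19; (15|19)=-1, (10|19)=-1; (−1)^{4·2·9}·(-1)^2·(-1)^4 = +1.
v=3: a=3^-6·(≡1), b=3^-4·(≡2) mod 3; (1|3)=+1, (2|3)=-1; (−1)^{-6·-4·1}·(+1)^-4·(-1)^-6 = +1.
v=13: a=13^0·(≡5), b=13^1·(≡7) mod 13; (5|13)=-1, (7|13)=-1; (−1)^{0·1·6}·(-1)^1·(-1)^0 = -1.
v=∞: -5 < 0 and 143 > 0  ⇒  (a,b)_∞ = +1.
v=7: a=7^-4·(≡4), b=7^-4·(≡3) mod 7; (4|7)=+1, (3|7)=-1; (−1)^{-4·-4·3}·(+1)^-4·(-1)^-4 = +1.
v=11: a=11^2·(≡8), b=11^1·(≡2) mod 11; (8|11)=-1, (2|11)=-1; (−1)^{2·1·5}·(-1)^1·(-1)^2 = -1.
|Ram(-5, 143)| = 4, even; anisotropic at {2, 5, 11, 13}.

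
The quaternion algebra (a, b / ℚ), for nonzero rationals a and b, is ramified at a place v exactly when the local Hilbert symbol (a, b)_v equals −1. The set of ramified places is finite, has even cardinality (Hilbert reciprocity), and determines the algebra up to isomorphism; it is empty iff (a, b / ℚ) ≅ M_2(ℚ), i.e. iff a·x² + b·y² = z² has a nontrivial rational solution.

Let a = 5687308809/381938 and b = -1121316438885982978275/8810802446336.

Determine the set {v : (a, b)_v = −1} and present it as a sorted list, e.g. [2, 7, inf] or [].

Mod squares: a ≡ 9282, b ≡ -2849. Check v ∈ {∞, 2, 3, 5, 7, 11, 13, 17, 19, 23, 37, 41}.
v=19: a=19^-2·(≡14), b=19^-2·(≡7) mod 19; (14|19)=-1, (7|19)=+1; (−1)^{-2·-2·9}·(-1)^-2·(+1)^-2 = +1.
v=23: a=23^-2·(≡18), b=23^-2·(≡1) mod 23; (18|23)=+1, (1|23)=+1; (−1)^{-2·-2·11}·(+1)^-2·(+1)^-2 = +1.
v=7: a=7^1·(≡3), b=7^3·(≡3) mod 7; (3|7)=-1, (3|7)=-1; (−1)^{1·3·3}·(-1)^3·(-1)^1 = -1.
v=13: a=13^1·(≡1), b=13^2·(≡8) mod 13; (1|13)=+1, (8|13)=-1; (−1)^{1·2·6}·(+1)^2·(-1)^1 = -1.
v=17: a=17^1·(≡13), b=17^2·(≡12) mod 17; (13|17)=+1, (12|17)=-1; (−1)^{1·2·8}·(+1)^2·(-1)^1 = -1.
v=5: a=5^0·(≡3), b=5^2·(≡4) mod 5; (3|5)=-1, (4|5)=+1; (−1)^{0·2·2}·(-1)^2·(+1)^0 = +1.
v=37: a=37^0·(≡6), b=37^1·(≡7) mod 37; (6|37)=-1, (7|37)=+1; (−1)^{0·1·18}·(-1)^1·(+1)^0 = -1.
v=11: a=11^0·(≡4), b=11^-1·(≡4) mod 11; (4|11)=+1, (4|11)=+1; (−1)^{0·-1·5}·(+1)^-1·(+1)^0 = +1.
v=2: v_2(a)=-1, v_2(b)=-22; units ≡ 1, 7 (mod 8); ε·ε+αω+βω = 0·1+-1·0+-22·0 ≡ 0  ⇒  (a,b)_2 = +1.
v=3: a=3^7·(≡1), b=3^16·(≡1) mod 3; (1|3)=+1, (1|3)=+1; (−1)^{7·16·1}·(+1)^16·(+1)^7 = +1.
v=41: a=41^2·(≡4), b=41^2·(≡23) mod 41; (4|41)=+1, (23|41)=+1; (−1)^{2·2·20}·(+1)^2·(+1)^2 = +1.
v=∞: 9282 > 0 and -2849 < 0  ⇒  (a,b)_∞ = +1.
|Ram(9282, -2849)| = 4, even; anisotropic at {7, 13, 17, 37}.

[7, 13, 17, 37]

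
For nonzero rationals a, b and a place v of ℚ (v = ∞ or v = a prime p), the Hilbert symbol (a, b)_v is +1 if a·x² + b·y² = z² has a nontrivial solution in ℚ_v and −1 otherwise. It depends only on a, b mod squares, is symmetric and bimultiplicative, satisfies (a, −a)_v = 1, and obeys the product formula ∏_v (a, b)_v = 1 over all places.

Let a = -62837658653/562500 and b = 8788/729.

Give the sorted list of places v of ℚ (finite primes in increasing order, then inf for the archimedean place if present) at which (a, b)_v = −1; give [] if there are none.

[7, 11]

(a, b) ≡ (-77, 13) mod (ℚ^×)²; places V = {2, 3, 5, 7, 11, 13, 53, ∞}.
(a,b)_53: α=2, u≡16; β=0, v≡13 (mod 53); (16|53)=+1, (13|53)=+1; sign (−1)^0·+1^0·+1^2 = +1.
(a,b)_13: α=0, u≡12; β=3, v≡4 (mod 13); (12|13)=+1, (4|13)=+1; sign (−1)^0·+1^3·+1^0 = +1.
(a,b)_∞: sgn(-77)=−, sgn(13)=+, so +1.
(a,b)_11: α=3, u≡1; β=0, v≡7 (mod 11); (1|11)=+1, (7|11)=-1; sign (−1)^0·+1^0·-1^3 = -1.
(a,b)_2: α=-2, β=2; u≡3, v≡5 (mod 8); ε(u)ε(v)=1·0, αω(v)=-2·1, βω(u)=2·1; sum ≡ 0  ⇒  +1.
(a,b)_7: α=5, u≡5; β=0, v≡3 (mod 7); (5|7)=-1, (3|7)=-1; sign (−1)^0·-1^0·-1^5 = -1.
(a,b)_3: α=-2, u≡1; β=-6, v≡1 (mod 3); (1|3)=+1, (1|3)=+1; sign (−1)^0·+1^-6·+1^-2 = +1.
(a,b)_5: α=-6, u≡2; β=0, v≡2 (mod 5); (2|5)=-1, (2|5)=-1; sign (−1)^0·-1^0·-1^-6 = +1.
Ram(-77, 13) = {7, 11}; no ℚ_7-point on the conic.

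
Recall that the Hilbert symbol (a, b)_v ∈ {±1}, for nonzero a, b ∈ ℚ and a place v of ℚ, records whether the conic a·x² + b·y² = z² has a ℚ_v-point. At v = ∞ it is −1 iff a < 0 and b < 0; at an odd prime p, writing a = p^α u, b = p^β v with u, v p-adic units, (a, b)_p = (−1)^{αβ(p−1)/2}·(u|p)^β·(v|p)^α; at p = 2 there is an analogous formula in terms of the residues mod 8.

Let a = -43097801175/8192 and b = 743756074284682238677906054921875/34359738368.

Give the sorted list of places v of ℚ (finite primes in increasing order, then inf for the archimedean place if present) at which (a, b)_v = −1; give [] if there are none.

(a, b) ≡ (-18734, 4942470) mod (ℚ^×)²; places V = {2, 3, 5, 7, 11, 13, 17, 19, 23, 29, ∞}.
(a,b)_∞: sgn(-18734)=−, sgn(4942470)=+, so +1.
(a,b)_13: α=2, u≡9; β=1, v≡5 (mod 13); (9|13)=+1, (5|13)=-1; sign (−1)^0·+1^1·-1^2 = +1.
(a,b)_2: α=-13, β=-35; u≡1, v≡3 (mod 8); ε(u)ε(v)=0·1, αω(v)=-13·1, βω(u)=-35·0; sum ≡ 1  ⇒  -1.
(a,b)_7: α=0, u≡6; β=8, v≡2 (mod 7); (6|7)=-1, (2|7)=+1; sign (−1)^0·-1^8·+1^0 = +1.
(a,b)_11: α=2, u≡7; β=4, v≡1 (mod 11); (7|11)=-1, (1|11)=+1; sign (−1)^0·-1^4·+1^2 = +1.
(a,b)_19: α=1, u≡14; β=3, v≡16 (mod 19); (14|19)=-1, (16|19)=+1; sign (−1)^1·-1^3·+1^1 = +1.
(a,b)_17: α=1, u≡6; β=4, v≡13 (mod 17); (6|17)=-1, (13|17)=+1; sign (−1)^0·-1^4·+1^1 = +1.
(a,b)_5: α=2, u≡4; β=7, v≡1 (mod 5); (4|5)=+1, (1|5)=+1; sign (−1)^0·+1^7·+1^2 = +1.
(a,b)_23: α=0, u≡15; β=1, v≡8 (mod 23); (15|23)=-1, (8|23)=+1; sign (−1)^0·-1^1·+1^0 = -1.
(a,b)_29: α=1, u≡8; β=3, v≡8 (mod 29); (8|29)=-1, (8|29)=-1; sign (−1)^0·-1^3·-1^1 = +1.
(a,b)_3: α=2, u≡1; β=3, v≡1 (mod 3); (1|3)=+1, (1|3)=+1; sign (−1)^0·+1^3·+1^2 = +1.
(-18734, 4942470 / ℚ) ramifies at {2, 23}: a division algebra.

[2, 23]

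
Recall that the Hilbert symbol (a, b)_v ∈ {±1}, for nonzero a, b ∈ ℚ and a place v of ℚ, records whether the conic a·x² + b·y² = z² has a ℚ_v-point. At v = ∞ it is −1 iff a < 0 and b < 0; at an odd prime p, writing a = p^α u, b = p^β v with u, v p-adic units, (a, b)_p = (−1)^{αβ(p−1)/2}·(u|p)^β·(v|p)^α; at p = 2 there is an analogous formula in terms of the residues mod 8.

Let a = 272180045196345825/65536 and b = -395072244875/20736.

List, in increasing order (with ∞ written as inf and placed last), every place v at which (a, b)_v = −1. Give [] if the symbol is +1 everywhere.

[5, 43]

Mod squares: a ≡ 473, b ≡ -54395. Check v ∈ {∞, 2, 3, 5, 7, 11, 23, 43}.
v=7: a=7^4·(≡4), b=7^4·(≡1) mod 7; (4|7)=+1, (1|7)=+1; (−1)^{4·4·3}·(+1)^4·(+1)^4 = +1.
v=3: a=3^4·(≡2), b=3^-4·(≡1) mod 3; (2|3)=-1, (1|3)=+1; (−1)^{4·-4·1}·(-1)^-4·(+1)^4 = +1.
v=∞: 473 > 0 and -54395 < 0  ⇒  (a,b)_∞ = +1.
v=11: a=11^3·(≡7), b=11^3·(≡1) mod 11; (7|11)=-1, (1|11)=+1; (−1)^{3·3·5}·(-1)^3·(+1)^3 = +1.
v=43: a=43^3·(≡10), b=43^1·(≡17) mod 43; (10|43)=+1, (17|43)=+1; (−1)^{3·1·21}·(+1)^1·(+1)^3 = -1.
v=5: a=5^2·(≡3), b=5^3·(≡1) mod 5; (3|5)=-1, (1|5)=+1; (−1)^{2·3·2}·(-1)^3·(+1)^2 = -1.
v=2: v_2(a)=-16, v_2(b)=-8; units ≡ 1, 5 (mod 8); ε·ε+αω+βω = 0·0+-16·1+-8·0 ≡ 0  ⇒  (a,b)_2 = +1.
v=23: a=23^2·(≡12), b=23^1·(≡12) mod 23; (12|23)=+1, (12|23)=+1; (−1)^{2·1·11}·(+1)^1·(+1)^2 = +1.
|Ram(473, -54395)| = 2, even; anisotropic at {5, 43}.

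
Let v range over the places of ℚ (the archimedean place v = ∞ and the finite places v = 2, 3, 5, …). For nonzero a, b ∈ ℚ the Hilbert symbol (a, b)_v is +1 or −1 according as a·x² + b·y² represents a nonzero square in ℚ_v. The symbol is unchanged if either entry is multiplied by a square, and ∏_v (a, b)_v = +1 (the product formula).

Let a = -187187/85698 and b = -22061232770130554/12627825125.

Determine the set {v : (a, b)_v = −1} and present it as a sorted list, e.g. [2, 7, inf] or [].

[2, 7, 17, inf]

Mod squares: a ≡ -3094, b ≡ -130. Check v ∈ {∞, 2, 3, 5, 7, 11, 13, 17, 19, 23}.
v=7: a=7^1·(≡5), b=7^4·(≡6) mod 7; (5|7)=-1, (6|7)=-1; (−1)^{1·4·3}·(-1)^4·(-1)^1 = -1.
v=17: a=17^1·(≡5), b=17^6·(≡7) mod 17; (5|17)=-1, (7|17)=-1; (−1)^{1·6·8}·(-1)^6·(-1)^1 = -1.
v=23: a=23^-2·(≡10), b=23^-4·(≡3) mod 23; (10|23)=-1, (3|23)=+1; (−1)^{-2·-4·11}·(-1)^-4·(+1)^-2 = +1.
v=19: a=19^0·(≡12), b=19^-2·(≡2) mod 19; (12|19)=-1, (2|19)=-1; (−1)^{0·-2·9}·(-1)^-2·(-1)^0 = +1.
v=∞: -3094 < 0 and -130 < 0  ⇒  (a,b)_∞ = -1.
v=11: a=11^2·(≡6), b=11^4·(≡2) mod 11; (6|11)=-1, (2|11)=-1; (−1)^{2·4·5}·(-1)^4·(-1)^2 = +1.
v=13: a=13^1·(≡9), b=13^1·(≡4) mod 13; (9|13)=+1, (4|13)=+1; (−1)^{1·1·6}·(+1)^1·(+1)^1 = +1.
v=2: v_2(a)=-1, v_2(b)=1; units ≡ 5, 7 (mod 8); ε·ε+αω+βω = 0·1+-1·0+1·1 ≡ 1  ⇒  (a,b)_2 = -1.
v=3: a=3^-4·(≡2), b=3^0·(≡2) mod 3; (2|3)=-1, (2|3)=-1; (−1)^{-4·0·1}·(-1)^0·(-1)^-4 = +1.
v=5: a=5^0·(≡1), b=5^-3·(≡1) mod 5; (1|5)=+1, (1|5)=+1; (−1)^{0·-3·2}·(+1)^-3·(+1)^0 = +1.
(-3094, -130 / ℚ) ramifies at {2, 7, 17, ∞}: a division algebra.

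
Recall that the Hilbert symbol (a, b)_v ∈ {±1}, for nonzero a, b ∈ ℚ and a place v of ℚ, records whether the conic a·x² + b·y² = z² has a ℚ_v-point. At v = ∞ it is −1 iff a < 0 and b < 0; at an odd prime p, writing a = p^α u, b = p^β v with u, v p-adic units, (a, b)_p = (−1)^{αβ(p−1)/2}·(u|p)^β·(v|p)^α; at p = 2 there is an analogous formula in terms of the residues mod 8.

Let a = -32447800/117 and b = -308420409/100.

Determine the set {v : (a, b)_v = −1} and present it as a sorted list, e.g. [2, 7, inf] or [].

[3, 11, 13, 41, 53, inf]

Mod squares: a ≡ -86086, b ≡ -2548929. Check v ∈ {∞, 2, 3, 5, 7, 11, 13, 17, 23, 41, 43, 53}.
v=11: a=11^1·(≡10), b=11^2·(≡2) mod 11; (10|11)=-1, (2|11)=-1; (−1)^{1·2·5}·(-1)^2·(-1)^1 = -1.
v=43: a=43^1·(≡3), b=43^0·(≡41) mod 43; (3|43)=-1, (41|43)=+1; (−1)^{1·0·21}·(-1)^0·(+1)^1 = +1.
v=13: a=13^-1·(≡2), b=13^0·(≡6) mod 13; (2|13)=-1, (6|13)=-1; (−1)^{-1·0·6}·(-1)^0·(-1)^-1 = -1.
v=23: a=23^0·(≡1), b=23^1·(≡22) mod 23; (1|23)=+1, (22|23)=-1; (−1)^{0·1·11}·(+1)^1·(-1)^0 = +1.
v=53: a=53^0·(≡21), b=53^1·(≡2) mod 53; (21|53)=-1, (2|53)=-1; (−1)^{0·1·26}·(-1)^1·(-1)^0 = -1.
v=2: v_2(a)=3, v_2(b)=-2; units ≡ 5, 7 (mod 8); ε·ε+αω+βω = 0·1+3·0+-2·1 ≡ 0  ⇒  (a,b)_2 = +1.
v=41: a=41^0·(≡12), b=41^1·(≡6) mod 41; (12|41)=-1, (6|41)=-1; (−1)^{0·1·20}·(-1)^1·(-1)^0 = -1.
v=∞: -86086 < 0 and -2548929 < 0  ⇒  (a,b)_∞ = -1.
v=3: a=3^-2·(≡2), b=3^1·(≡2) mod 3; (2|3)=-1, (2|3)=-1; (−1)^{-2·1·1}·(-1)^1·(-1)^-2 = -1.
v=17: a=17^0·(≡1), b=17^1·(≡14) mod 17; (1|17)=+1, (14|17)=-1; (−1)^{0·1·8}·(+1)^1·(-1)^0 = +1.
v=5: a=5^2·(≡4), b=5^-2·(≡4) mod 5; (4|5)=+1, (4|5)=+1; (−1)^{2·-2·2}·(+1)^-2·(+1)^2 = +1.
v=7: a=7^3·(≡1), b=7^0·(≡2) mod 7; (1|7)=+1, (2|7)=+1; (−1)^{3·0·3}·(+1)^0·(+1)^3 = +1.
|Ram(-86086, -2548929)| = 6, even; anisotropic at {3, 11, 13, 41, 53, ∞}.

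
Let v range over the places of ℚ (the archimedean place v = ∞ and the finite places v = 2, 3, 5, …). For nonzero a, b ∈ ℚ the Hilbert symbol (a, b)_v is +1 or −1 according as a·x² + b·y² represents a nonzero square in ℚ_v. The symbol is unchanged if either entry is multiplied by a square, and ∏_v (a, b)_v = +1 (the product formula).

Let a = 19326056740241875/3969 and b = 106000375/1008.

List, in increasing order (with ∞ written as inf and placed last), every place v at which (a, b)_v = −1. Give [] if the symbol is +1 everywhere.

(a, b) ≡ (43, 29680105) mod (ℚ^×)²; places V = {2, 3, 5, 7, 13, 37, 41, 43, ∞}.
(a,b)_∞: sgn(43)=+, sgn(29680105)=+, so +1.
(a,b)_41: α=2, u≡20; β=1, v≡5 (mod 41); (20|41)=+1, (5|41)=+1; sign (−1)^0·+1^1·+1^2 = +1.
(a,b)_43: α=3, u≡13; β=1, v≡26 (mod 43); (13|43)=+1, (26|43)=-1; sign (−1)^1·+1^1·-1^3 = +1.
(a,b)_2: α=0, β=-4; u≡3, v≡1 (mod 8); ε(u)ε(v)=1·0, αω(v)=0·0, βω(u)=-4·1; sum ≡ 0  ⇒  +1.
(a,b)_3: α=-4, u≡1; β=-2, v≡1 (mod 3); (1|3)=+1, (1|3)=+1; sign (−1)^0·+1^-2·+1^-4 = +1.
(a,b)_5: α=4, u≡3; β=3, v≡1 (mod 5); (3|5)=-1, (1|5)=+1; sign (−1)^0·-1^3·+1^4 = -1.
(a,b)_13: α=2, u≡9; β=1, v≡4 (mod 13); (9|13)=+1, (4|13)=+1; sign (−1)^0·+1^1·+1^2 = +1.
(a,b)_37: α=2, u≡22; β=1, v≡29 (mod 37); (22|37)=-1, (29|37)=-1; sign (−1)^0·-1^1·-1^2 = -1.
(a,b)_7: α=-2, u≡2; β=-1, v≡3 (mod 7); (2|7)=+1, (3|7)=-1; sign (−1)^0·+1^-1·-1^-2 = +1.
|Ram(43, 29680105)| = 2, even; anisotropic at {5, 37}.

[5, 37]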